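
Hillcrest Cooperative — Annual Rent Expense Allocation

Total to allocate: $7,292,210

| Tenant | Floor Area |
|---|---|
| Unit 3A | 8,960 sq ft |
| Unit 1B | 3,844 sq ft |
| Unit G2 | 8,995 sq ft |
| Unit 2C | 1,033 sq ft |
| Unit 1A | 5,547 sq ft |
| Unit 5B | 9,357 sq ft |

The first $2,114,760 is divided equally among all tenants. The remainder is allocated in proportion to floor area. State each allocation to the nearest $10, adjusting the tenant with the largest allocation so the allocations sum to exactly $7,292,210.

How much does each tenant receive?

Unit 3A: $1,581,790 | Unit 1B: $879,860 | Unit G2: $1,586,590 | Unit 2C: $494,190 | Unit 1A: $1,113,520 | Unit 5B: $1,636,260

Equal tier: $2,114,760 ÷ 6 = $352,460 apiece.
Remainder $5,177,450 by floor area (total 37,736): Unit 3A 1,229,328.81 → $1,229,330; Unit 1B 527,404.01 → $527,400; Unit G2 1,234,130.88 → $1,234,130; Unit 2C 141,729.54 → $141,730; Unit 1A 761,058.81 → $761,060; Unit 5B 1,283,797.96 → $1,283,800.
Totals: Unit 3A $352,460 + $1,229,330 = $1,581,790; Unit 1B $352,460 + $527,400 = $879,860; Unit G2 $352,460 + $1,234,130 = $1,586,590; Unit 2C $352,460 + $141,730 = $494,190; Unit 1A $352,460 + $761,060 = $1,113,520; Unit 5B $352,460 + $1,283,800 = $1,636,260.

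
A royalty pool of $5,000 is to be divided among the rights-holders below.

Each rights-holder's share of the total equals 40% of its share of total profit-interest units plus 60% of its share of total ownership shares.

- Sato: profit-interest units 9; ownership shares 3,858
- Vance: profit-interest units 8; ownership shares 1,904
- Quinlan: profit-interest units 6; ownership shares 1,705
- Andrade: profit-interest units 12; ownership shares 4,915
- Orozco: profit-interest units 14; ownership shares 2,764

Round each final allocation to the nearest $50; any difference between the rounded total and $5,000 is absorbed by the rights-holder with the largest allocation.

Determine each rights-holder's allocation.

Sato: $1,150 | Vance: $700 | Quinlan: $600 | Andrade: $1,450 | Orozco: $1,100

Profit-interest units total 49; ownership shares total 15,146.
Blended shares (40% profit-interest units + 60% ownership shares): Sato 0.2263; Vance 0.1407; Quinlan 0.1165; Andrade 0.2927; Orozco 0.2238.
Raw shares: Sato 1,131.51; Vance 703.66; Quinlan 582.61; Andrade 1,463.32; Orozco 1,118.90.
At nearest $50: Sato $1,150; Vance $700; Quinlan $600; Andrade $1,450; Orozco $1,100. Sum = $5,000.
Rounded total matches; no reconciliation needed.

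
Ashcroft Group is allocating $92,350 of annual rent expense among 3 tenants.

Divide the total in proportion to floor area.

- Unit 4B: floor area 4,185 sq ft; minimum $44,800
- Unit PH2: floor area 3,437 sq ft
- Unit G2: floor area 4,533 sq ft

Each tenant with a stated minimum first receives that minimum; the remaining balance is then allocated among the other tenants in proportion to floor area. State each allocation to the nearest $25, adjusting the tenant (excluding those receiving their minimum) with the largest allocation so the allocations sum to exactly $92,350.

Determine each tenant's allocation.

Unit 4B: $44,800 · Unit PH2: $20,500 · Unit G2: $27,050

Fund the minimums — Unit 4B $44,800. Balance $47,550.
Balance split over remaining floor area 7,970: Unit PH2 20,505.56 → $20,500; Unit G2 27,044.44 → $27,050.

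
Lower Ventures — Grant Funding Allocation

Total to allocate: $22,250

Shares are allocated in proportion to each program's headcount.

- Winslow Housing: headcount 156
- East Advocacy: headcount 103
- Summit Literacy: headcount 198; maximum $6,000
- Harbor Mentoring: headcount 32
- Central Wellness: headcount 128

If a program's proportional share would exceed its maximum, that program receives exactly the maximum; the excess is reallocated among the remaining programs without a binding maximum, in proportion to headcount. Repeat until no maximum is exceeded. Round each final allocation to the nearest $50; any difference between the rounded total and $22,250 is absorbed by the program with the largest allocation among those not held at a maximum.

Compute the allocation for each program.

Winslow Housing: $6,050 · East Advocacy: $4,000 · Summit Literacy: $6,000 · Harbor Mentoring: $1,250 · Central Wellness: $4,950

Total headcount = 617.
Pro-rata shares before constraints: Winslow Housing 5,625.61; East Advocacy 3,714.34; Summit Literacy 7,140.19; Harbor Mentoring 1,153.97; Central Wellness 4,615.88.
Capped: Summit Literacy ($6,000); residual $16,250 reallocated over remaining headcount 419.
Remaining shares: Winslow Housing 6,050.12 → $6,050; East Advocacy 3,994.63 → $4,000; Harbor Mentoring 1,241.05 → $1,250; Central Wellness 4,964.20 → $4,950.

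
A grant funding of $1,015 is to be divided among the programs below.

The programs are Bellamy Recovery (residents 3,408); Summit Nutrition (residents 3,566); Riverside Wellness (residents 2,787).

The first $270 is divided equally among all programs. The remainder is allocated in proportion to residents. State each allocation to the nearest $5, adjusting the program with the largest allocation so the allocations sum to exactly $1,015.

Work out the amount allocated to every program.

First tranche $270 split equally: $90 each.
Remainder $745 by residents (total 9,761): Bellamy Recovery 260.11 → $260; Summit Nutrition 272.17 → $270; Riverside Wellness 212.72 → $215.
Totals: Bellamy Recovery $90 + $260 = $350; Summit Nutrition $90 + $270 = $360; Riverside Wellness $90 + $215 = $305.

Bellamy Recovery: $350 · Summit Nutrition: $360 · Riverside Wellness: $305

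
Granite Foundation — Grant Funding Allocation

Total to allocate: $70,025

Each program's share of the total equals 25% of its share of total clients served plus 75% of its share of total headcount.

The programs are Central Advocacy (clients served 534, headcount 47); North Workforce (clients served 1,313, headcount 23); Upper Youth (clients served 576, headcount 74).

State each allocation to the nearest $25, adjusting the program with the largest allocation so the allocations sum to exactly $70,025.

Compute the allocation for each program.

Central Advocacy: $21,000; North Workforce: $17,875; Upper Youth: $31,150

Totals — clients served 2,423, headcount 144.
Combined weights (25% clients served + 75% headcount): Central Advocacy 0.2999; North Workforce 0.2553; Upper Youth 0.4448.
Proportional shares: Central Advocacy 20,999.70; North Workforce 17,874.88; Upper Youth 31,150.42.
Rounded to nearest $25: Central Advocacy $21,000; North Workforce $17,875; Upper Youth $31,150. Sum = $70,025.
No rounding difference to absorb.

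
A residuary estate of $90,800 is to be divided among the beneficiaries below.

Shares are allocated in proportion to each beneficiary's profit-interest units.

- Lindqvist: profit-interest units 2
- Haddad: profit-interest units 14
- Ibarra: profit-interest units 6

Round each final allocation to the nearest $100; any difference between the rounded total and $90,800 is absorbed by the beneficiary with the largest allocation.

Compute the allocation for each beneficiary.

Combined profit-interest units = 22.
Proportional shares: Lindqvist 2/22 × $90,800 = 8,254.55; Haddad 14/22 × $90,800 = 57,781.82; Ibarra 6/22 × $90,800 = 24,763.64.
Rounded to nearest $100: Lindqvist $8,300; Haddad $57,800; Ibarra $24,800. Sum = $90,900.
Difference $90,800 − $90,900 = −$100 applied to largest allocation (Haddad): Haddad becomes $57,700.

Lindqvist: $8,300; Haddad: $57,700; Ibarra: $24,800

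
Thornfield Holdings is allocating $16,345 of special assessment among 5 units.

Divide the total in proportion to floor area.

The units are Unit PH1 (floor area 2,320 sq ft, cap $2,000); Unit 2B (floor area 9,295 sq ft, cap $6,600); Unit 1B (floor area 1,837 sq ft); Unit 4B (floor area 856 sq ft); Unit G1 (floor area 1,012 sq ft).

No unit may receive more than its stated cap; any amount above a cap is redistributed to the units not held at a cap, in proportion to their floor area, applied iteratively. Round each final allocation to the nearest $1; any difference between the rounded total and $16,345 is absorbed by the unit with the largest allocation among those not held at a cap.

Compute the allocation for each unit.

Sum of floor area: 15,320.
Proportional shares (ignoring caps): Unit PH1 2,475.22; Unit 2B 9,916.89; Unit 1B 1,959.91; Unit 4B 913.27; Unit G1 1,079.71.
Capped: Unit PH1 ($2,000), Unit 2B ($6,600); remaining pool $7,745 reallocated over remaining floor area 3,705.
Remaining shares: Unit 1B 3,840.10 → $3,840; Unit 4B 1,789.40 → $1,789; Unit G1 2,115.503 → $2,116.

Unit PH1: $2,000 · Unit 2B: $6,600 · Unit 1B: $3,840 · Unit 4B: $1,789 · Unit G1: $2,116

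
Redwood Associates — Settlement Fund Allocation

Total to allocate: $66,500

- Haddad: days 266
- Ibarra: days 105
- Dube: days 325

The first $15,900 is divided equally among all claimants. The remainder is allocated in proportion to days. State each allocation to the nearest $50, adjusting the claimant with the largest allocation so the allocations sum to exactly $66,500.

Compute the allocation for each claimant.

Haddad: $24,650; Ibarra: $12,950; Dube: $28,900

Equal tier: $15,900 ÷ 3 = $5,300 apiece.
Remainder $50,600 by days (total 696): Haddad 19,338.51 → $19,350; Ibarra 7,633.62 → $7,650; Dube 23,627.87 → $23,650.
Rounding difference −$50 on remainder applied to Dube.
Totals: Haddad $5,300 + $19,350 = $24,650; Ibarra $5,300 + $7,650 = $12,950; Dube $5,300 + $23,600 = $28,900.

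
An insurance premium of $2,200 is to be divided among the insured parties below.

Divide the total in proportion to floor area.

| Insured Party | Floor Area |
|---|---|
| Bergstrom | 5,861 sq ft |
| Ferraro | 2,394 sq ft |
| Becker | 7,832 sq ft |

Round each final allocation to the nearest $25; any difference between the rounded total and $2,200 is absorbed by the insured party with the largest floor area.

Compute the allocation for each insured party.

Bergstrom: $800 · Ferraro: $325 · Becker: $1,075

Sum of floor area: 5,861 + 2,394 + 7,832 = 16,087.
Pro-rata amounts: Bergstrom 801.53; Ferraro 327.39; Becker 1,071.08.
After rounding ($25): Bergstrom $800; Ferraro $325; Becker $1,075. Sum = $2,200.
Sum already equals the total — no adjustment.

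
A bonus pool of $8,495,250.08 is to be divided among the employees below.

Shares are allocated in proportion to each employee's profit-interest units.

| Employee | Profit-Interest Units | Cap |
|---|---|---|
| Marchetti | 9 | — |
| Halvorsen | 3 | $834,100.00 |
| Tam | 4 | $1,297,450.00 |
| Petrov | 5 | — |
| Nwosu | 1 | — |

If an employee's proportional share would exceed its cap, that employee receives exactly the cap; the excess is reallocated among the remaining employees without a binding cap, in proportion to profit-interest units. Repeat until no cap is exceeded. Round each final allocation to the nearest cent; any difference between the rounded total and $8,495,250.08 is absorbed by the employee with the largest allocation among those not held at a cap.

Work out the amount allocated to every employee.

Sum of profit-interest units: 22.
Proportional shares (ignoring caps): Marchetti 3,475,329.5782; Halvorsen 1,158,443.1927; Tam 1,544,590.9236; Petrov 1,930,738.6545; Nwosu 386,147.7309.
Cap binds for Halvorsen ($834,100.00), Tam ($1,297,450.00); residual $6,363,700.08 reallocated over remaining profit-interest units 15.
Remaining shares: Marchetti 3,818,220.0480 → $3,818,220.05; Petrov 2,121,233.3600 → $2,121,233.36; Nwosu 424,246.6720 → $424,246.67.

Marchetti: $3,818,220.05; Halvorsen: $834,100.00; Tam: $1,297,450.00; Petrov: $2,121,233.36; Nwosu: $424,246.67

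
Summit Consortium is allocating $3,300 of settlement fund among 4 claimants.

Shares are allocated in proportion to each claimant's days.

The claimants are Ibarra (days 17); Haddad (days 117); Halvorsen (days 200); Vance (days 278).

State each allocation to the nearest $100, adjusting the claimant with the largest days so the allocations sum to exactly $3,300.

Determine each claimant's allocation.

Total days = 17 + 117 + 200 + 278 = 612.
Pro-rata amounts: Ibarra 91.67; Haddad 630.88; Halvorsen 1,078.43; Vance 1,499.02.
Rounded to nearest $100: Ibarra $100; Haddad $600; Halvorsen $1,100; Vance $1,500. Sum = $3,300.
Sum already equals the total — no adjustment.

Ibarra: $100; Haddad: $600; Halvorsen: $1,100; Vance: $1,500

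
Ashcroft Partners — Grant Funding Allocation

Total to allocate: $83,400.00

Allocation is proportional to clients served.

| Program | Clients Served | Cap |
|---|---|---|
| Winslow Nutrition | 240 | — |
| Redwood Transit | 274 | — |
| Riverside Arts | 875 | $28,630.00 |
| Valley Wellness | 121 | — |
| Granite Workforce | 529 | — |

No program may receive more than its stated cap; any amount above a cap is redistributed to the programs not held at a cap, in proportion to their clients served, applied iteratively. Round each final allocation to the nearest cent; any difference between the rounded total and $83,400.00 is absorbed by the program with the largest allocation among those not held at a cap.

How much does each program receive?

Sum of clients served: 2,039.
Unconstrained shares: Winslow Nutrition 9,816.5768; Redwood Transit 11,207.2585; Riverside Arts 35,789.6027; Valley Wellness 4,949.1908; Granite Workforce 21,637.3713.
Held at cap: Riverside Arts ($28,630.00); balance $54,770.00 reallocated over remaining clients served 1,164.
Shares after redistribution: Winslow Nutrition 11,292.7835 → $11,292.78; Redwood Transit 12,892.5945 → $12,892.59; Valley Wellness 5,693.44502 → $5,693.45; Granite Workforce 24,891.1770 → $24,891.18.

Winslow Nutrition: $11,292.78; Redwood Transit: $12,892.59; Riverside Arts: $28,630.00; Valley Wellness: $5,693.45; Granite Workforce: $24,891.18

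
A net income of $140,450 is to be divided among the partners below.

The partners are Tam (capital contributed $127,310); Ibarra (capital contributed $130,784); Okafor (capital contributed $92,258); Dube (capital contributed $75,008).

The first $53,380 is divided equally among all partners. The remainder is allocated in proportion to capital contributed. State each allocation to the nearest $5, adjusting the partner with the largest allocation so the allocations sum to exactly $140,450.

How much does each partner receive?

Tam: $39,405 · Ibarra: $40,115 · Okafor: $32,230 · Dube: $28,700

$53,380 shared equally gives $13,345 per partner.
Remainder $87,070 by capital contributed (total 425,360): Tam 26,060.00 → $26,060; Ibarra 26,771.12 → $26,770; Okafor 18,884.95 → $18,885; Dube 15,353.93 → $15,355.
Totals: Tam $13,345 + $26,060 = $39,405; Ibarra $13,345 + $26,770 = $40,115; Okafor $13,345 + $18,885 = $32,230; Dube $13,345 + $15,355 = $28,700.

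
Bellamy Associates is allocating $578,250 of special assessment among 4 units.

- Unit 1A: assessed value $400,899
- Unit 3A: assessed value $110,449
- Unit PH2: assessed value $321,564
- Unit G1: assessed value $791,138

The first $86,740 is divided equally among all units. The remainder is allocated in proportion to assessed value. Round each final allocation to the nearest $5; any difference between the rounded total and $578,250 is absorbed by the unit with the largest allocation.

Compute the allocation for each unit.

Unit 1A: $143,015 · Unit 3A: $55,110 · Unit PH2: $119,005 · Unit G1: $261,120

Equal tier: $86,740 ÷ 4 = $21,685 apiece.
Remainder $491,510 by assessed value (total 1,624,050): Unit 1A 121,329.93 → $121,330; Unit 3A 33,426.80 → $33,425; Unit PH2 97,319.62 → $97,320; Unit G1 239,433.66 → $239,435.
Totals: Unit 1A $21,685 + $121,330 = $143,015; Unit 3A $21,685 + $33,425 = $55,110; Unit PH2 $21,685 + $97,320 = $119,005; Unit G1 $21,685 + $239,435 = $261,120.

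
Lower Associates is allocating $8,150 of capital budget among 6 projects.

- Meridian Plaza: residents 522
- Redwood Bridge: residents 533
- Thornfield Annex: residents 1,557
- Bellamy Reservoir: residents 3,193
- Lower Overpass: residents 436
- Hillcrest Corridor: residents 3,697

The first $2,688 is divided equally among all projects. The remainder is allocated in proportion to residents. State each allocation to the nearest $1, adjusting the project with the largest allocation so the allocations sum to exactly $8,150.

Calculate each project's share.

Meridian Plaza: $735 · Redwood Bridge: $741 · Thornfield Annex: $1,304 · Bellamy Reservoir: $2,203 · Lower Overpass: $688 · Hillcrest Corridor: $2,479

$2,688 shared equally gives $448 per project.
Remainder $5,462 by residents (total 9,938): Meridian Plaza 286.90 → $287; Redwood Bridge 292.94 → $293; Thornfield Annex 855.74 → $856; Bellamy Reservoir 1,754.90 → $1,755; Lower Overpass 239.63 → $240; Hillcrest Corridor 2,031.90 → $2,032.
Rounding difference −$1 on remainder applied to Hillcrest Corridor.
Totals: Meridian Plaza $448 + $287 = $735; Redwood Bridge $448 + $293 = $741; Thornfield Annex $448 + $856 = $1,304; Bellamy Reservoir $448 + $1,755 = $2,203; Lower Overpass $448 + $240 = $688; Hillcrest Corridor $448 + $2,031 = $2,479.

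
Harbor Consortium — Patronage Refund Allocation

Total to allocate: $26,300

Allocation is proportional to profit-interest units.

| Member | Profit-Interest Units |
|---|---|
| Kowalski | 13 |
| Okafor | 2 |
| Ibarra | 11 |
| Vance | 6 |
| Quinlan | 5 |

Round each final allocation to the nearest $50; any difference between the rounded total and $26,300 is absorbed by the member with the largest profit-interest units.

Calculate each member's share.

Kowalski: $9,300; Okafor: $1,400; Ibarra: $7,800; Vance: $4,250; Quinlan: $3,550

Sum of profit-interest units: 37.
Proportional shares: Kowalski 13/37 × $26,300 = 9,240.54; Okafor 2/37 × $26,300 = 1,421.62; Ibarra 11/37 × $26,300 = 7,818.92; Vance 6/37 × $26,300 = 4,264.86; Quinlan 5/37 × $26,300 = 3,554.05.
After rounding ($50): Kowalski $9,250; Okafor $1,400; Ibarra $7,800; Vance $4,250; Quinlan $3,550. Sum = $26,250.
Difference $26,300 − $26,250 = +$50 applied to largest profit-interest units (Kowalski): Kowalski becomes $9,300.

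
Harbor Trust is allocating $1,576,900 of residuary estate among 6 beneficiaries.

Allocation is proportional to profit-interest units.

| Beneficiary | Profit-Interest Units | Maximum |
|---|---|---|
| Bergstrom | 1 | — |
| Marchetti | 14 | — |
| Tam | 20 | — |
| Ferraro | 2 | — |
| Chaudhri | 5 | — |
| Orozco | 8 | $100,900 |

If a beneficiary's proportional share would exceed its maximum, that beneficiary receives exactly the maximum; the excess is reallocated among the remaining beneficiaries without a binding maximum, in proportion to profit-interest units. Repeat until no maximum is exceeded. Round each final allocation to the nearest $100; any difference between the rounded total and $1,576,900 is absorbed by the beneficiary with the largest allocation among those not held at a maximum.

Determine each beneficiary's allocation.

Profit-interest units total: 50.
Proportional shares (ignoring caps): Bergstrom 31,538.00; Marchetti 441,532.00; Tam 630,760.00; Ferraro 63,076.00; Chaudhri 157,690.00; Orozco 252,304.00.
Cap binds for Orozco ($100,900); residual $1,476,000 reallocated over remaining profit-interest units 42.
Remaining shares: Bergstrom 35,142.86 → $35,100; Marchetti 492,000.00 → $492,000; Tam 702,857.14 → $702,900; Ferraro 70,285.71 → $70,300; Chaudhri 175,714.29 → $175,700.

Bergstrom: $35,100; Marchetti: $492,000; Tam: $702,900; Ferraro: $70,300; Chaudhri: $175,700; Orozco: $100,900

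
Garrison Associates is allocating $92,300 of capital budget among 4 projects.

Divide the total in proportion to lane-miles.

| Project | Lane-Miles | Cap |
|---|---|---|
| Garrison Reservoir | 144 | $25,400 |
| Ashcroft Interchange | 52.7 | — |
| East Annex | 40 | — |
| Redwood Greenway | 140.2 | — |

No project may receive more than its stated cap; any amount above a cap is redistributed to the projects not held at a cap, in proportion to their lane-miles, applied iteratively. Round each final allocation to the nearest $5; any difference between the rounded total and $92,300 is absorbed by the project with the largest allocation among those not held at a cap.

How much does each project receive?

Total lane-miles = 376.9.
Proportional shares (ignoring caps): Garrison Reservoir 35,264.53; Ashcroft Interchange 12,905.84; East Annex 9,795.70; Redwood Greenway 34,333.93.
Capped: Garrison Reservoir ($25,400); balance $66,900 reallocated over remaining lane-miles 232.9.
Redistributed shares: Ashcroft Interchange 15,137.96 → $15,140; East Annex 11,489.91 → $11,490; Redwood Greenway 40,272.13 → $40,270.

Garrison Reservoir: $25,400 | Ashcroft Interchange: $15,140 | East Annex: $11,490 | Redwood Greenway: $40,270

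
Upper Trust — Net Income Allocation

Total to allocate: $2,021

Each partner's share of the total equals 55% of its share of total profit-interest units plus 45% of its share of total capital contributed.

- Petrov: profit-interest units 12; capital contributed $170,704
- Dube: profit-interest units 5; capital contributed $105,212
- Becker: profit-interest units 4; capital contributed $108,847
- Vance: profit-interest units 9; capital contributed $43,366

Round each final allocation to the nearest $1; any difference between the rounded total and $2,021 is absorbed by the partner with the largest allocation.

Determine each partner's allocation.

Totals — profit-interest units 30, capital contributed 428,129.
Blended shares (55% profit-interest units + 45% capital contributed): Petrov 0.3994; Dube 0.2023; Becker 0.1877; Vance 0.2106.
Raw shares: Petrov 807.24; Dube 408.75; Becker 379.42; Vance 425.58.
Rounded to nearest $1: Petrov $807; Dube $409; Becker $379; Vance $426. Sum = $2,021.
Rounded total matches; no reconciliation needed.

Petrov: $807; Dube: $409; Becker: $379; Vance: $426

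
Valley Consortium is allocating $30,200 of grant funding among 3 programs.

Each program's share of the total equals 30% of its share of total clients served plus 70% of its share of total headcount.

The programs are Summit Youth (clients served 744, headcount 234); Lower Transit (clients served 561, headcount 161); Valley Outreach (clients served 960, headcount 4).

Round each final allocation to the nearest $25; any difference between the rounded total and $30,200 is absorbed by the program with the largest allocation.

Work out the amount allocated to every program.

Clients served total 2,265; headcount total 399.
Blended shares (30% clients served + 70% headcount): Summit Youth 0.5091; Lower Transit 0.3568; Valley Outreach 0.1342.
Pro-rata amounts: Summit Youth 15,373.89; Lower Transit 10,774.18; Valley Outreach 4,051.93.
After rounding ($25): Summit Youth $15,375; Lower Transit $10,775; Valley Outreach $4,050. Sum = $30,200.
No rounding difference to absorb.

Summit Youth: $15,375 · Lower Transit: $10,775 · Valley Outreach: $4,050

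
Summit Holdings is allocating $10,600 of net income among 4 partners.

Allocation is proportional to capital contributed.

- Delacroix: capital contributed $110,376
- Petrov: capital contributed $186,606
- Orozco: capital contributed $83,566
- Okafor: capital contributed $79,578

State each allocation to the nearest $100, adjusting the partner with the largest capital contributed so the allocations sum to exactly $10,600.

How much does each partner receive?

Capital contributed total: 460,126.
Proportional shares: Delacroix 110,376/460,126 × $10,600 = 2,542.75; Petrov 186,606/460,126 × $10,600 = 4,298.87; Orozco 83,566/460,126 × $10,600 = 1,925.12; Okafor 79,578/460,126 × $10,600 = 1,833.25.
After rounding ($100): Delacroix $2,500; Petrov $4,300; Orozco $1,900; Okafor $1,800. Sum = $10,500.
Difference $10,600 − $10,500 = +$100 applied to largest capital contributed (Petrov): Petrov becomes $4,400.

Delacroix: $2,500 · Petrov: $4,400 · Orozco: $1,900 · Okafor: $1,800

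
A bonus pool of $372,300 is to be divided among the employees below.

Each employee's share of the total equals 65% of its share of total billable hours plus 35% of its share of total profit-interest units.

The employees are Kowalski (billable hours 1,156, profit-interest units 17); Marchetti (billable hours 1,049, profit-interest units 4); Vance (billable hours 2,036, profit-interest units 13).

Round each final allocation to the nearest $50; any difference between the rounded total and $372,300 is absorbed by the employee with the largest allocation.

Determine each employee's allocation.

Billable hours total 4,241; profit-interest units total 34.
Composite weights (65% billable hours + 35% profit-interest units): Kowalski 0.3522; Marchetti 0.2020; Vance 0.4459.
Proportional shares: Kowalski 131,114.82; Marchetti 75,186.82; Vance 165,998.36.
At nearest $50: Kowalski $131,100; Marchetti $75,200; Vance $166,000. Sum = $372,300.
Rounded total matches; no reconciliation needed.

Kowalski: $131,100 | Marchetti: $75,200 | Vance: $166,000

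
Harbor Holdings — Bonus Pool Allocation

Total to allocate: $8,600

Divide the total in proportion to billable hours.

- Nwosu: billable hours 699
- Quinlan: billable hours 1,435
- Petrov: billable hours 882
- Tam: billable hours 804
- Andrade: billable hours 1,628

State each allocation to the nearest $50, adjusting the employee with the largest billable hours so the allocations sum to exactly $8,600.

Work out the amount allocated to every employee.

Nwosu: $1,100 | Quinlan: $2,250 | Petrov: $1,400 | Tam: $1,250 | Andrade: $2,600

Billable hours total: 5,448.
Unrounded shares: Nwosu 699/5,448 × $8,600 = 1,103.41; Quinlan 1,435/5,448 × $8,600 = 2,265.23; Petrov 882/5,448 × $8,600 = 1,392.29; Tam 804/5,448 × $8,600 = 1,269.16; Andrade 1,628/5,448 × $8,600 = 2,569.90.
Rounded to nearest $50: Nwosu $1,100; Quinlan $2,250; Petrov $1,400; Tam $1,250; Andrade $2,550. Sum = $8,550.
Difference $8,600 − $8,550 = +$50 applied to largest billable hours (Andrade): Andrade becomes $2,600.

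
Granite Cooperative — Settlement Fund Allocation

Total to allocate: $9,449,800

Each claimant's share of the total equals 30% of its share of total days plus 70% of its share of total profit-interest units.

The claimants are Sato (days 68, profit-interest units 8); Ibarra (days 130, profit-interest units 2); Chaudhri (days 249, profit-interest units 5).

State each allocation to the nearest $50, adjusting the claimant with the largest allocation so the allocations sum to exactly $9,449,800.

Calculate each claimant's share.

Sato: $3,959,200; Ibarra: $1,706,450; Chaudhri: $3,784,150

Totals — days 447, profit-interest units 15.
Blended shares (30% days + 70% profit-interest units): Sato 0.4190; Ibarra 0.1806; Chaudhri 0.4004.
Unrounded shares: Sato 3,959,191.37; Ibarra 1,706,460.53; Chaudhri 3,784,148.10.
Rounded to nearest $50: Sato $3,959,200; Ibarra $1,706,450; Chaudhri $3,784,150. Sum = $9,449,800.
No rounding difference to absorb.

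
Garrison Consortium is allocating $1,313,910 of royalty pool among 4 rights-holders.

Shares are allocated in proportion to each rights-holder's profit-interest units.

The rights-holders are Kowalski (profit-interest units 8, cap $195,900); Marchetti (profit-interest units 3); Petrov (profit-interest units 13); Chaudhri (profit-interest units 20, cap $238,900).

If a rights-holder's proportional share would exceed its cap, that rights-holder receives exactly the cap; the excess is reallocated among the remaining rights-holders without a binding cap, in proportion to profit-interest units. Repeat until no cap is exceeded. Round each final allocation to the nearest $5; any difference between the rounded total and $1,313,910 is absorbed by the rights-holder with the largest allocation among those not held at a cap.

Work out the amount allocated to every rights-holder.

Kowalski: $195,900 | Marchetti: $164,835 | Petrov: $714,275 | Chaudhri: $238,900

Total profit-interest units = 44.
Proportional shares (ignoring caps): Kowalski 238,892.73; Marchetti 89,584.77; Petrov 388,200.68; Chaudhri 597,231.82.
Cap binds for Kowalski ($195,900), Chaudhri ($238,900); residual $879,110 reallocated over remaining profit-interest units 16.
Remaining shares: Marchetti 164,833.12 → $164,835; Petrov 714,276.88 → $714,275.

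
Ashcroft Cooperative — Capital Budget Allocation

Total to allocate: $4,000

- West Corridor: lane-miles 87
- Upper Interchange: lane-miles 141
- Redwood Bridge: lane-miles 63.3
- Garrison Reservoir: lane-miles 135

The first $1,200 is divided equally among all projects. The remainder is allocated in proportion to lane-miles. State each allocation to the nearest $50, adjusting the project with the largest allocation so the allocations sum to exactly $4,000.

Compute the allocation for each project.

Equal tier: $1,200 ÷ 4 = $300 apiece.
Remainder $2,800 by lane-miles (total 426.3): West Corridor 571.43 → $550; Upper Interchange 926.11 → $950; Redwood Bridge 415.76 → $400; Garrison Reservoir 886.70 → $900.
Totals: West Corridor $300 + $550 = $850; Upper Interchange $300 + $950 = $1,250; Redwood Bridge $300 + $400 = $700; Garrison Reservoir $300 + $900 = $1,200.

West Corridor: $850 · Upper Interchange: $1,250 · Redwood Bridge: $700 · Garrison Reservoir: $1,200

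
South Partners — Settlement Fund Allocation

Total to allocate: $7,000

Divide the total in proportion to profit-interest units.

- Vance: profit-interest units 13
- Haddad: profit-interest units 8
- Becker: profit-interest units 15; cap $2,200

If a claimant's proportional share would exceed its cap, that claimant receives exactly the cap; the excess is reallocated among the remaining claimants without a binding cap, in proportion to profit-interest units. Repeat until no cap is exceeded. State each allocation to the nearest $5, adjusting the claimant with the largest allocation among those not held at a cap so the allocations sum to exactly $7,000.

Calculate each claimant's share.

Profit-interest units total: 36.
Proportional shares (ignoring caps): Vance 2,527.78; Haddad 1,555.56; Becker 2,916.67.
Cap binds for Becker ($2,200); balance $4,800 reallocated over remaining profit-interest units 21.
Remaining shares: Vance 2,971.43 → $2,970; Haddad 1,828.57 → $1,830.

Vance: $2,970 · Haddad: $1,830 · Becker: $2,200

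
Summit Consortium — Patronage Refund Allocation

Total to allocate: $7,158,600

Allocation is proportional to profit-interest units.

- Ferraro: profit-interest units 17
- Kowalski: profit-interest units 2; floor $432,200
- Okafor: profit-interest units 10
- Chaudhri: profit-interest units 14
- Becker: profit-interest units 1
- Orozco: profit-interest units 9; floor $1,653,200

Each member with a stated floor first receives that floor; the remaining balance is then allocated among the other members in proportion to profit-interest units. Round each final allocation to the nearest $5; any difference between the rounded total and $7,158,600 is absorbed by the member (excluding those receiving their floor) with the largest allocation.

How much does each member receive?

Minimums first: Kowalski $432,200; Orozco $1,653,200. Balance $5,073,200.
Balance split over remaining profit-interest units 42: Ferraro 2,053,438.10 → $2,053,440; Okafor 1,207,904.76 → $1,207,905; Chaudhri 1,691,066.67 → $1,691,065; Becker 120,790.48 → $120,790.

Ferraro: $2,053,440 | Kowalski: $432,200 | Okafor: $1,207,905 | Chaudhri: $1,691,065 | Becker: $120,790 | Orozco: $1,653,200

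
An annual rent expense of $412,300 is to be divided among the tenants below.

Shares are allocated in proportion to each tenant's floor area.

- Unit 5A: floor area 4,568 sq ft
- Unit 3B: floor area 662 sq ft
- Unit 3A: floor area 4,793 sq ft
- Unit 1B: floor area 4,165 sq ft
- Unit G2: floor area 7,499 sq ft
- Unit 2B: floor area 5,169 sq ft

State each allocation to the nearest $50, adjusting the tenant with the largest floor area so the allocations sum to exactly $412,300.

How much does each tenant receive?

Combined floor area = 4,568 + 662 + 4,793 + 4,165 + 7,499 + 5,169 = 26,856.
Raw shares: Unit 5A 70,129.07; Unit 3B 10,163.19; Unit 3A 73,583.33; Unit 1B 63,942.12; Unit G2 115,126.52; Unit 2B 79,355.78.
At nearest $50: Unit 5A $70,150; Unit 3B $10,150; Unit 3A $73,600; Unit 1B $63,950; Unit G2 $115,150; Unit 2B $79,350. Sum = $412,350.
Difference $412,300 − $412,350 = −$50 applied to largest floor area (Unit G2): Unit G2 becomes $115,100.

Unit 5A: $70,150 · Unit 3B: $10,150 · Unit 3A: $73,600 · Unit 1B: $63,950 · Unit G2: $115,100 · Unit 2B: $79,350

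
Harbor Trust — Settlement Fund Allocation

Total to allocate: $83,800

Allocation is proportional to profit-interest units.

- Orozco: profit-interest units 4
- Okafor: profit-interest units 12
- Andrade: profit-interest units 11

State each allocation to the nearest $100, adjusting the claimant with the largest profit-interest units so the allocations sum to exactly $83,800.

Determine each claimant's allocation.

Combined profit-interest units = 4 + 12 + 11 = 27.
Proportional shares: Orozco 12,414.81; Okafor 37,244.44; Andrade 34,140.74.
After rounding ($100): Orozco $12,400; Okafor $37,200; Andrade $34,100. Sum = $83,700.
Difference $83,800 − $83,700 = +$100 applied to largest profit-interest units (Okafor): Okafor becomes $37,300.

Orozco: $12,400 · Okafor: $37,300 · Andrade: $34,100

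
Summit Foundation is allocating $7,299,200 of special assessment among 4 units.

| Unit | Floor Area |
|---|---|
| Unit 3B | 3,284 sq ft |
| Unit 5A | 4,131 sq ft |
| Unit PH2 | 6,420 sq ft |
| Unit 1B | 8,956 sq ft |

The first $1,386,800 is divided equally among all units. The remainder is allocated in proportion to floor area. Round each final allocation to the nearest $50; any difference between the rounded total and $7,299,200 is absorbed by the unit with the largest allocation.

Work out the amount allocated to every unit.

$1,386,800 shared equally gives $346,700 per unit.
Remainder $5,912,400 by floor area (total 22,791): Unit 3B 851,929.34 → $851,950; Unit 5A 1,071,656.55 → $1,071,650; Unit PH2 1,665,464.79 → $1,665,450; Unit 1B 2,323,349.32 → $2,323,350.
Totals: Unit 3B $346,700 + $851,950 = $1,198,650; Unit 5A $346,700 + $1,071,650 = $1,418,350; Unit PH2 $346,700 + $1,665,450 = $2,012,150; Unit 1B $346,700 + $2,323,350 = $2,670,050.

Unit 3B: $1,198,650 · Unit 5A: $1,418,350 · Unit PH2: $2,012,150 · Unit 1B: $2,670,050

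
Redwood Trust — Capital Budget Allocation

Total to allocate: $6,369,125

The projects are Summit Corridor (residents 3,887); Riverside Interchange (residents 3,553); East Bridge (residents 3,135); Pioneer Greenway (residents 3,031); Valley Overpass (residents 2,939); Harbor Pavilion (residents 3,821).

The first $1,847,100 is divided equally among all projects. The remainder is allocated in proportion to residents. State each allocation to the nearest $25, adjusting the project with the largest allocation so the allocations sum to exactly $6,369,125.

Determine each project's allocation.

First tranche $1,847,100 split equally: $307,850 each.
Remainder $4,522,025 by residents (total 20,366): Summit Corridor 863,061.53 → $863,050; Riverside Interchange 788,900.86 → $788,900; East Bridge 696,088.99 → $696,100; Pioneer Greenway 672,997.04 → $673,000; Valley Overpass 652,569.55 → $652,575; Harbor Pavilion 848,407.03 → $848,400.
Totals: Summit Corridor $307,850 + $863,050 = $1,170,900; Riverside Interchange $307,850 + $788,900 = $1,096,750; East Bridge $307,850 + $696,100 = $1,003,950; Pioneer Greenway $307,850 + $673,000 = $980,850; Valley Overpass $307,850 + $652,575 = $960,425; Harbor Pavilion $307,850 + $848,400 = $1,156,250.

Summit Corridor: $1,170,900; Riverside Interchange: $1,096,750; East Bridge: $1,003,950; Pioneer Greenway: $980,850; Valley Overpass: $960,425; Harbor Pavilion: $1,156,250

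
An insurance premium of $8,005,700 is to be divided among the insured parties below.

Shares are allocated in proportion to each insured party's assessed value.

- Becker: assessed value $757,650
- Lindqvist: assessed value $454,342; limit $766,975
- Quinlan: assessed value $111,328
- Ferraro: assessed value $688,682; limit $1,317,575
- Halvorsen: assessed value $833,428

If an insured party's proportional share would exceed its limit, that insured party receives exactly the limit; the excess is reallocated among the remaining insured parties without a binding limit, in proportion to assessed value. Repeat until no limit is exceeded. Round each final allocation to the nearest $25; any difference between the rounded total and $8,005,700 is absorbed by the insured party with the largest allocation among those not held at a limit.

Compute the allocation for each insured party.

Becker: $2,635,200 | Lindqvist: $766,975 | Quinlan: $387,200 | Ferraro: $1,317,575 | Halvorsen: $2,898,750

Total assessed value = 2,845,430.
Proportional shares (ignoring caps): Becker 2,131,670.29; Lindqvist 1,278,304.42; Quinlan 313,224.56; Ferraro 1,937,626.82; Halvorsen 2,344,873.90.
Cap binds for Lindqvist ($766,975), Ferraro ($1,317,575); balance $5,921,150 reallocated over remaining assessed value 1,702,406.
Remaining shares: Becker 2,635,187.67 → $2,635,200; Quinlan 387,210.68 → $387,200; Halvorsen 2,898,751.65 → $2,898,750.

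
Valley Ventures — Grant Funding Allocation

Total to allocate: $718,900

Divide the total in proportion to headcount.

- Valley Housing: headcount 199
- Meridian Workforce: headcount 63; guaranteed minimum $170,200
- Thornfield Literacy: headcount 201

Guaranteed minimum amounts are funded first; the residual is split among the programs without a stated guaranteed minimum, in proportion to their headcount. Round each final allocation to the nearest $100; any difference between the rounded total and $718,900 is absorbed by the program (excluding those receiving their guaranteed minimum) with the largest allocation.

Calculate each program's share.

Fund the minimums — Meridian Workforce $170,200. Residual $548,700.
Residual split over remaining headcount 400: Valley Housing 272,978.25 → $273,000; Thornfield Literacy 275,721.75 → $275,700.

Valley Housing: $273,000 · Meridian Workforce: $170,200 · Thornfield Literacy: $275,700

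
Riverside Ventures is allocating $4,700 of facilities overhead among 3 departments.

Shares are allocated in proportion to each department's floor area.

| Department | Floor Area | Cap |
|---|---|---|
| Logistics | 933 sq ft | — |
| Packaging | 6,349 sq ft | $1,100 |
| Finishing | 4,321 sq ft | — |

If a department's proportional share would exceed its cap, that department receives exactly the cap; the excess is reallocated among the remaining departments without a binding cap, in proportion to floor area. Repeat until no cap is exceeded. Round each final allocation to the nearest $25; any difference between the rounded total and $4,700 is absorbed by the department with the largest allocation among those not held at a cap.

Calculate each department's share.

Logistics: $650 | Packaging: $1,100 | Finishing: $2,950

Combined floor area = 11,603.
Proportional shares (ignoring caps): Logistics 377.93; Packaging 2,571.77; Finishing 1,750.30.
Cap binds for Packaging ($1,100); remaining pool $3,600 reallocated over remaining floor area 5,254.
Remaining shares: Logistics 639.28 → $650; Finishing 2,960.72 → $2,950.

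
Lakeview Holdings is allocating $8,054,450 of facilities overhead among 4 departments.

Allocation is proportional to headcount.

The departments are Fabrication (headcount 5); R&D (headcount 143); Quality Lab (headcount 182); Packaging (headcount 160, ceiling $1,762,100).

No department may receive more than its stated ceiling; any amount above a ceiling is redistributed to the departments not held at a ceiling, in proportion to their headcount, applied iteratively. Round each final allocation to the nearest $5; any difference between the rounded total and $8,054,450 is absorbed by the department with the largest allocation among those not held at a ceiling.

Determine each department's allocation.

Fabrication: $95,340 · R&D: $2,726,685 · Quality Lab: $3,470,325 · Packaging: $1,762,100

Headcount total: 490.
Proportional shares (ignoring caps): Fabrication 82,188.27; R&D 2,350,584.39; Quality Lab 2,991,652.86; Packaging 2,630,024.49.
Held at cap: Packaging ($1,762,100); remaining pool $6,292,350 reallocated over remaining headcount 330.
Redistributed shares: Fabrication 95,338.64 → $95,340; R&D 2,726,685.00 → $2,726,685; Quality Lab 3,470,326.36 → $3,470,325.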